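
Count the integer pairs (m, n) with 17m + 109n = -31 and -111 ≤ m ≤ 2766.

27

gcd(109, 17):
  109 = 6·17 + 7
  17 = 2·7 + 3
  7 = 2·3 + 1
  3 = 3·1
so gcd(109, 17) = 1.
Back-substitute for Bézout coefficients:
  1 = 7 - 2·3
  ... = 17·(-32) + 109·(5)
Scale by -31: particular solution (992, -155); reduce m mod 109: (11, -2).
General solution: m = 11 + 109t, n = -2 - 17t for integer t.
-111 ≤ 11 + 109t ≤ 2766 gives t ∈ [-1, 25], which is 27 values.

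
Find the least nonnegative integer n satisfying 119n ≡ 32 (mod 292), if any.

gcd(292, 119) = 1  (292 = 2×119 + 54, 119 = 2×54 + 11, 54 = 4×11 + 10, 11 = 1×10 + 1, 10 = 10×1).
1 divides 32, so solutions exist.
Back-substituting, 119×(27) + 292×(-11) = 1.
So 119×(27) ≡ 1 (mod 292); multiply by 32: n ≡ 864 (mod 292).
Smallest nonnegative: n = 864 mod 292 = 280.

280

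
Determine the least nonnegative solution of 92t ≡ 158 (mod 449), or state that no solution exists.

31

gcd(449, 92) = 1.
1 divides 158, so solutions exist.
By Bézout, 92·(-122) + 449·(25) = 1.
So 92·(-122) ≡ 1 (mod 449); multiply by 158: t ≡ -19276 (mod 449).
Smallest nonnegative: t = -19276 mod 449 = 31.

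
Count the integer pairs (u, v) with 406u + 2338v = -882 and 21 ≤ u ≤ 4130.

25

gcd(2338, 406):
  2338 = 5·406 + 308
  406 = 1·308 + 98
  308 = 3·98 + 14
  98 = 7·14
so gcd(2338, 406) = 14.
Back-substitute for Bézout coefficients:
  14 = 308 - 3·98
  ... = 406·(-23) + 2338·(4)
Scale by -63: particular solution (1449, -252); reduce u mod 167: (113, -20).
General solution: u = 113 + 167t, v = -20 - 29t for integer t.
21 ≤ 113 + 167t ≤ 4130 gives t ∈ [0, 24], which is 25 values.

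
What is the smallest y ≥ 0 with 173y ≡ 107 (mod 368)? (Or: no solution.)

7

gcd(368, 173) = 1  (368 = 2*173 + 22, 173 = 7*22 + 19, 22 = 1*19 + 3, 19 = 6*3 + 1, 3 = 3*1).
1 divides 107, so solutions exist.
Back-substituting, 173*(117) + 368*(-55) = 1.
So 173*(117) ≡ 1 (mod 368); multiply by 107: y ≡ 12519 (mod 368).
Smallest nonnegative: y = 12519 mod 368 = 7.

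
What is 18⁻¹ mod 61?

17

gcd(61, 18) = 1  (61 = 3*18 + 7, 18 = 2*7 + 4, 7 = 1*4 + 3, 4 = 1*3 + 1, 3 = 3*1).
Back-substituting, 18*(17) + 61*(-5) = 1.
So 18*17 ≡ 1 (mod 61), and 17 mod 61 = 17.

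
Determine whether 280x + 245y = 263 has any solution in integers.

gcd(280, 245):
  280 = 1·245 + 35
  245 = 7·35
so gcd(280, 245) = 35.
35 does not divide 263 (remainder 18), so no integer solutions.

no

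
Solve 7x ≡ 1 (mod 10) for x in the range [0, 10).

3

gcd(10, 7) = 1.
By Bézout, 7·(3) + 10·(-2) = 1.
So 7·3 ≡ 1 (mod 10), and 3 mod 10 = 3.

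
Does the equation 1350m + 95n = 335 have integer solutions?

gcd(1350, 95) = 5  (1350 = 14*95 + 20, 95 = 4*20 + 15, 20 = 1*15 + 5, 15 = 3*5).
5 divides 335, so integer solutions exist.

yes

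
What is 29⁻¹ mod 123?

gcd(123, 29) = 1.
By Bézout, 29·(17) + 123·(-4) = 1.
So 29·17 ≡ 1 (mod 123), and 17 mod 123 = 17.

17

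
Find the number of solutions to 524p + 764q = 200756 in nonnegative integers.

2

gcd(764, 524) = 4  (764 = 1*524 + 240, 524 = 2*240 + 44, 240 = 5*44 + 20, 44 = 2*20 + 4, 20 = 5*4).
Back-substituting, 524*(35) + 764*(-24) = 4.
Scale by 50189: one solution is (1756615, -1204536). Reduce p mod 191: (179, 140).
General: p = 179 + 191t, q = 140 - 131t.
p ≥ 0 ⇒ t ≥ 0; q ≥ 0 ⇒ t ≤ 1. So t ∈ [0, 1]: 2 solutions.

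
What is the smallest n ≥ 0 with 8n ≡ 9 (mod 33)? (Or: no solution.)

30

gcd(33, 8) = 1  (33 = 4×8 + 1, 8 = 8×1).
1 divides 9, so solutions exist.
Back-substituting, 8×(-4) + 33×(1) = 1.
So 8×(-4) ≡ 1 (mod 33); multiply by 9: n ≡ -36 (mod 33).
Smallest nonnegative: n = -36 mod 33 = 30.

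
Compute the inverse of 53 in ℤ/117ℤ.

gcd(117, 53):
  117 = 2×53 + 11
  53 = 4×11 + 9
  11 = 1×9 + 2
  9 = 4×2 + 1
  2 = 2×1
so gcd(117, 53) = 1.
Back-substitute for Bézout coefficients:
  1 = 9 - 4×2
  ... = 53×(53) + 117×(-24)
So 53×53 ≡ 1 (mod 117), and 53 mod 117 = 53.

53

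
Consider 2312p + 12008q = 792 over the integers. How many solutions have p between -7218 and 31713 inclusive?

gcd(12008, 2312):
  12008 = 5*2312 + 448
  2312 = 5*448 + 72
  448 = 6*72 + 16
  72 = 4*16 + 8
  16 = 2*8
so gcd(12008, 2312) = 8.
Back-substitute for Bézout coefficients:
  8 = 72 - 4*16
  ... = 2312*(670) + 12008*(-129)
Scale by 99: particular solution (66330, -12771); reduce p mod 1501: (286, -55).
General solution: p = 286 + 1501t, q = -55 - 289t for integer t.
-7218 ≤ 286 + 1501t ≤ 31713 gives t ∈ [-4, 20], which is 25 values.

25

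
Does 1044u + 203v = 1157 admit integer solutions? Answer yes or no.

no

gcd(1044, 203) = 29  (1044 = 5·203 + 29, 203 = 7·29).
29 does not divide 1157 (remainder 26), so no integer solutions.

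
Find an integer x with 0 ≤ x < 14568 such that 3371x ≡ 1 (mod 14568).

gcd(14568, 3371):
  14568 = 4·3371 + 1084
  3371 = 3·1084 + 119
  1084 = 9·119 + 13
  119 = 9·13 + 2
  13 = 6·2 + 1
  2 = 2·1
so gcd(14568, 3371) = 1.
Back-substitute for Bézout coefficients:
  1 = 13 - 6·2
  ... = 3371·(-6733) + 14568·(1558)
So 3371·-6733 ≡ 1 (mod 14568), and -6733 mod 14568 = 7835.

7835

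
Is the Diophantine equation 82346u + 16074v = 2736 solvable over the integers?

gcd(82346, 16074) = 38.
38 divides 2736, so integer solutions exist.

yes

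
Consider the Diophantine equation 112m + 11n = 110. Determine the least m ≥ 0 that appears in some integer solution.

0

gcd(112, 11) = 1.
1 divides 110, so solutions exist.
By Bézout, 112*(-5) + 11*(51) = 1.
Scale by 110/1 = 110: (m₀, n₀) = (-550, 5610).
General solution: m = -550 + 11t, n = 5610 - 112t for integer t.
m ≥ 0: smallest is -550 mod 11 = 0 (at t = 50), with n = 10.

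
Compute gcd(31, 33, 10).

1

gcd(33, 31):
  33 = 1·31 + 2
  31 = 15·2 + 1
  2 = 2·1
so gcd(33, 31) = 1.
gcd(1, 10) = 1.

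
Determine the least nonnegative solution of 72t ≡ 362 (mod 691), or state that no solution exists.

101

gcd(691, 72):
  691 = 9*72 + 43
  72 = 1*43 + 29
  43 = 1*29 + 14
  29 = 2*14 + 1
  14 = 14*1
so gcd(691, 72) = 1.
1 divides 362, so solutions exist.
Back-substitute for Bézout coefficients:
  1 = 29 - 2*14
  ... = 72*(48) + 691*(-5)
So 72*(48) ≡ 1 (mod 691); multiply by 362: t ≡ 17376 (mod 691).
Smallest nonnegative: t = 17376 mod 691 = 101.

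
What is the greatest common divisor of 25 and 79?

gcd(79, 25) = 1  (79 = 3×25 + 4, 25 = 6×4 + 1, 4 = 4×1).

1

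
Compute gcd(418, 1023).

gcd(1023, 418):
  1023 = 2×418 + 187
  418 = 2×187 + 44
  187 = 4×44 + 11
  44 = 4×11
so gcd(1023, 418) = 11.

11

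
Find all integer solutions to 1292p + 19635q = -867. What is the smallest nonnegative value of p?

744

gcd(19635, 1292) = 17.
17 divides -867, so solutions exist.
By Bézout, 1292*(76) + 19635*(-5) = 17.
Scale by -867/17 = -51: (p₀, q₀) = (-3876, 255).
General solution: p = -3876 + 1155t, q = 255 - 76t for integer t.
p ≥ 0: smallest is -3876 mod 1155 = 744 (at t = 4), with q = -49.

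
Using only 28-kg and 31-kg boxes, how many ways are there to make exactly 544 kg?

1

Need nonnegative integers with 28j + 31k = 544.
gcd(28, 31) = 1, and 28·(10) + 31·(-9) = 1.
So (j₀, k₀) = (5440, -4896); general j = 5440 + 31t, k = -4896 - 28t.
j ≥ 0 ⇒ t ≥ -175; k ≥ 0 ⇒ t ≤ -175. That's 1 value of t.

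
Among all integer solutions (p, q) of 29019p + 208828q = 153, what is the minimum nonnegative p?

9607

gcd(208828, 29019) = 17.
17 divides 153, so solutions exist.
By Bézout, 29019*(-5757) + 208828*(800) = 17.
Scale by 153/17 = 9: (p₀, q₀) = (-51813, 7200).
General solution: p = -51813 + 12284t, q = 7200 - 1707t for integer t.
p ≥ 0: smallest is -51813 mod 12284 = 9607 (at t = 5), with q = -1335.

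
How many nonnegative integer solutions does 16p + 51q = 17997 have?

gcd(51, 16):
  51 = 3×16 + 3
  16 = 5×3 + 1
  3 = 3×1
so gcd(51, 16) = 1.
Back-substitute for Bézout coefficients:
  1 = 16 - 5×3
  ... = 16×(16) + 51×(-5)
Scale by 17997: one solution is (287952, -89985). Reduce p mod 51: (6, 351).
General: p = 6 + 51t, q = 351 - 16t.
p ≥ 0 ⇒ t ≥ 0; q ≥ 0 ⇒ t ≤ 21. So t ∈ [0, 21]: 22 solutions.

22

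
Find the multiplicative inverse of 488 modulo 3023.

700

gcd(3023, 488):
  3023 = 6*488 + 95
  488 = 5*95 + 13
  95 = 7*13 + 4
  13 = 3*4 + 1
  4 = 4*1
so gcd(3023, 488) = 1.
Back-substitute for Bézout coefficients:
  1 = 13 - 3*4
  ... = 488*(700) + 3023*(-113)
So 488*700 ≡ 1 (mod 3023), and 700 mod 3023 = 700.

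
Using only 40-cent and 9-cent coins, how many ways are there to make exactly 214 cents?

1

Need nonnegative integers with 40j + 9k = 214.
gcd(40, 9) = 1, and 40·(-2) + 9·(9) = 1.
So (j₀, k₀) = (-428, 1926); general j = -428 + 9t, k = 1926 - 40t.
j ≥ 0 ⇒ t ≥ 48; k ≥ 0 ⇒ t ≤ 48. That's 1 value of t.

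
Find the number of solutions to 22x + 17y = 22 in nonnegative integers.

1

gcd(22, 17) = 1.
By Bézout, 22*(7) + 17*(-9) = 1.
One solution: (1, 0).
General: x = 1 + 17t, y = 0 - 22t.
x ≥ 0 ⇒ t ≥ 0; y ≥ 0 ⇒ t ≤ 0. So t ∈ [0, 0]: 1 solution.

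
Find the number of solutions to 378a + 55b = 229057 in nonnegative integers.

11

gcd(378, 55) = 1.
By Bézout, 378*(-8) + 55*(55) = 1.
One solution: (34, 3931).
General: a = 34 + 55t, b = 3931 - 378t.
a ≥ 0 ⇒ t ≥ 0; b ≥ 0 ⇒ t ≤ 10. So t ∈ [0, 10]: 11 solutions.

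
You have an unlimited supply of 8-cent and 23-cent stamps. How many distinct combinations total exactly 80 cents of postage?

1

Need nonnegative integers with 8j + 23k = 80.
gcd(8, 23) = 1, and 8·(3) + 23·(-1) = 1.
So (j₀, k₀) = (240, -80); general j = 240 + 23t, k = -80 - 8t.
j ≥ 0 ⇒ t ≥ -10; k ≥ 0 ⇒ t ≤ -10. That's 1 value of t.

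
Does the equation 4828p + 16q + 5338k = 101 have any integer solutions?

gcd(4828, 16) = 4  (4828 = 301·16 + 12, 16 = 1·12 + 4, 12 = 3·4).
gcd(4, 5338) = 2.
2 does not divide 101 (remainder 1), so no integer solutions.

no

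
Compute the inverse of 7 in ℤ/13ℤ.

2

gcd(13, 7):
  13 = 1×7 + 6
  7 = 1×6 + 1
  6 = 6×1
so gcd(13, 7) = 1.
Back-substitute for Bézout coefficients:
  1 = 7 - 1×6
  ... = 7×(2) + 13×(-1)
So 7×2 ≡ 1 (mod 13), and 2 mod 13 = 2.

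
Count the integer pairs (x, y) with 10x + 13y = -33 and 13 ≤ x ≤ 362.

gcd(13, 10) = 1.
By Bézout, 10*(4) + 13*(-3) = 1.
Particular solution: (11, -11).
General solution: x = 11 + 13t, y = -11 - 10t for integer t.
13 ≤ 11 + 13t ≤ 362 gives t ∈ [1, 27], which is 27 values.

27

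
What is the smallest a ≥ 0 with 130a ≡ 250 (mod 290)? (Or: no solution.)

gcd(290, 130):
  290 = 2×130 + 30
  130 = 4×30 + 10
  30 = 3×10
so gcd(290, 130) = 10.
10 divides 250, so solutions exist.
Back-substitute for Bézout coefficients:
  10 = 130 - 4×30
  ... = 130×(9) + 290×(-4)
So 130×(9) ≡ 10 (mod 290); multiply by 25: a ≡ 225 (mod 29).
Smallest nonnegative: a = 225 mod 29 = 22.

22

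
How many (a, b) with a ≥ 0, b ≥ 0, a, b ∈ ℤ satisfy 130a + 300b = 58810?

15

gcd(300, 130):
  300 = 2*130 + 40
  130 = 3*40 + 10
  40 = 4*10
so gcd(300, 130) = 10.
Back-substitute for Bézout coefficients:
  10 = 130 - 3*40
  ... = 130*(7) + 300*(-3)
Scale by 5881: one solution is (41167, -17643). Reduce a mod 30: (7, 193).
General: a = 7 + 30t, b = 193 - 13t.
a ≥ 0 ⇒ t ≥ 0; b ≥ 0 ⇒ t ≤ 14. So t ∈ [0, 14]: 15 solutions.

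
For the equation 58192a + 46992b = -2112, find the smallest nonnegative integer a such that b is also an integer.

gcd(58192, 46992) = 16  (58192 = 1×46992 + 11200, 46992 = 4×11200 + 2192, 11200 = 5×2192 + 240, 2192 = 9×240 + 32, 240 = 7×32 + 16, 32 = 2×16).
16 divides -2112, so solutions exist.
Back-substituting, 58192×(1372) + 46992×(-1699) = 16.
Scale by -2112/16 = -132: (a₀, b₀) = (-181104, 224268).
General solution: a = -181104 + 2937t, b = 224268 - 3637t for integer t.
a ≥ 0: smallest is -181104 mod 2937 = 990 (at t = 62), with b = -1226.

990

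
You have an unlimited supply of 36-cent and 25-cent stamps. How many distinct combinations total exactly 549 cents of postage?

1

Need nonnegative integers with 36j + 25k = 549.
gcd(36, 25) = 1, and 36·(-9) + 25·(13) = 1.
So (j₀, k₀) = (-4941, 7137); general j = -4941 + 25t, k = 7137 - 36t.
j ≥ 0 ⇒ t ≥ 198; k ≥ 0 ⇒ t ≤ 198. That's 1 value of t.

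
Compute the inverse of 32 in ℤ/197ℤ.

gcd(197, 32) = 1.
By Bézout, 32×(-80) + 197×(13) = 1.
So 32×-80 ≡ 1 (mod 197), and -80 mod 197 = 117.

117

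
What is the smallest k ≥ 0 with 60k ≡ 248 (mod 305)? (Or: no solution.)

gcd(305, 60):
  305 = 5*60 + 5
  60 = 12*5
so gcd(305, 60) = 5.
5 does not divide 248, so the congruence has no solution.

no solution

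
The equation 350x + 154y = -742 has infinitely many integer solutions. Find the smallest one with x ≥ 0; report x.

gcd(350, 154) = 14  (350 = 2·154 + 42, 154 = 3·42 + 28, 42 = 1·28 + 14, 28 = 2·14).
14 divides -742, so solutions exist.
Back-substituting, 350·(4) + 154·(-9) = 14.
Scale by -742/14 = -53: (x₀, y₀) = (-212, 477).
General solution: x = -212 + 11t, y = 477 - 25t for integer t.
x ≥ 0: smallest is -212 mod 11 = 8 (at t = 20), with y = -23.

8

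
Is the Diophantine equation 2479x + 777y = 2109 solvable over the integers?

yes

gcd(2479, 777) = 37.
37 divides 2109, so integer solutions exist.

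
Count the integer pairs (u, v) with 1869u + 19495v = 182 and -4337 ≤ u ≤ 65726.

gcd(19495, 1869) = 7.
By Bézout, 1869×(678) + 19495×(-65) = 7.
Particular solution: (918, -88).
General solution: u = 918 + 2785t, v = -88 - 267t for integer t.
-4337 ≤ 918 + 2785t ≤ 65726 gives t ∈ [-1, 23], which is 25 values.

25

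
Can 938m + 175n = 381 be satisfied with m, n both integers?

no

gcd(938, 175):
  938 = 5·175 + 63
  175 = 2·63 + 49
  63 = 1·49 + 14
  49 = 3·14 + 7
  14 = 2·7
so gcd(938, 175) = 7.
7 does not divide 381 (remainder 3), so no integer solutions.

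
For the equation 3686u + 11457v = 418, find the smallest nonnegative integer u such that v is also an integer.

gcd(11457, 3686):
  11457 = 3*3686 + 399
  3686 = 9*399 + 95
  399 = 4*95 + 19
  95 = 5*19
so gcd(11457, 3686) = 19.
19 divides 418, so solutions exist.
Back-substitute for Bézout coefficients:
  19 = 399 - 4*95
  ... = 3686*(-115) + 11457*(37)
Scale by 418/19 = 22: (u₀, v₀) = (-2530, 814).
General solution: u = -2530 + 603t, v = 814 - 194t for integer t.
u ≥ 0: smallest is -2530 mod 603 = 485 (at t = 5), with v = -156.

485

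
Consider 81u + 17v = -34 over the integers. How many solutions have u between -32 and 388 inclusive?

24

gcd(81, 17) = 1  (81 = 4·17 + 13, 17 = 1·13 + 4, 13 = 3·4 + 1, 4 = 4·1).
Back-substituting, 81·(4) + 17·(-19) = 1.
Scale by -34: particular solution (-136, 646); reduce u mod 17: (0, -2).
General solution: u = 0 + 17t, v = -2 - 81t for integer t.
-32 ≤ 0 + 17t ≤ 388 gives t ∈ [-1, 22], which is 24 values.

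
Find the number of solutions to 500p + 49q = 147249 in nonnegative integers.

gcd(500, 49) = 1  (500 = 10×49 + 10, 49 = 4×10 + 9, 10 = 1×9 + 1, 9 = 9×1).
Back-substituting, 500×(5) + 49×(-51) = 1.
Scale by 147249: one solution is (736245, -7509699). Reduce p mod 49: (20, 2801).
General: p = 20 + 49t, q = 2801 - 500t.
p ≥ 0 ⇒ t ≥ 0; q ≥ 0 ⇒ t ≤ 5. So t ∈ [0, 5]: 6 solutions.

6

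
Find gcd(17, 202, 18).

gcd(202, 17) = 1.
gcd(1, 18) = 1.

1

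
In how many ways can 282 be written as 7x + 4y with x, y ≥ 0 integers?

10

gcd(7, 4) = 1.
By Bézout, 7*(-1) + 4*(2) = 1.
One solution: (2, 67).
General: x = 2 + 4t, y = 67 - 7t.
x ≥ 0 ⇒ t ≥ 0; y ≥ 0 ⇒ t ≤ 9. So t ∈ [0, 9]: 10 solutions.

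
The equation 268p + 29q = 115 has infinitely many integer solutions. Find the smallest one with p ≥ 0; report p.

4

gcd(268, 29):
  268 = 9·29 + 7
  29 = 4·7 + 1
  7 = 7·1
so gcd(268, 29) = 1.
1 divides 115, so solutions exist.
Back-substitute for Bézout coefficients:
  1 = 29 - 4·7
  ... = 268·(-4) + 29·(37)
Scale by 115/1 = 115: (p₀, q₀) = (-460, 4255).
General solution: p = -460 + 29t, q = 4255 - 268t for integer t.
p ≥ 0: smallest is -460 mod 29 = 4 (at t = 16), with q = -33.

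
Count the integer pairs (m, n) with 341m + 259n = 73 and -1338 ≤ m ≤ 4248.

22

gcd(341, 259) = 1  (341 = 1·259 + 82, 259 = 3·82 + 13, 82 = 6·13 + 4, 13 = 3·4 + 1, 4 = 4·1).
Back-substituting, 341·(-60) + 259·(79) = 1.
Scale by 73: particular solution (-4380, 5767); reduce m mod 259: (23, -30).
General solution: m = 23 + 259t, n = -30 - 341t for integer t.
-1338 ≤ 23 + 259t ≤ 4248 gives t ∈ [-5, 16], which is 22 values.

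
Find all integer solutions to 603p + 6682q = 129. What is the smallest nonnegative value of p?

gcd(6682, 603) = 1.
1 divides 129, so solutions exist.
By Bézout, 603×(-1773) + 6682×(160) = 1.
Scale by 129/1 = 129: (p₀, q₀) = (-228717, 20640).
General solution: p = -228717 + 6682t, q = 20640 - 603t for integer t.
p ≥ 0: smallest is -228717 mod 6682 = 5153 (at t = 35), with q = -465.

5153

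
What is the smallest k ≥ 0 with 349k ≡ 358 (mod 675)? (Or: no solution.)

gcd(675, 349) = 1.
1 divides 358, so solutions exist.
By Bézout, 349×(-176) + 675×(91) = 1.
So 349×(-176) ≡ 1 (mod 675); multiply by 358: k ≡ -63008 (mod 675).
Smallest nonnegative: k = -63008 mod 675 = 442.

442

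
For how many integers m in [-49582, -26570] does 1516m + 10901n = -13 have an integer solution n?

gcd(10901, 1516) = 1.
By Bézout, 1516·(2150) + 10901·(-299) = 1.
Particular solution: (4753, -661).
General solution: m = 4753 + 10901t, n = -661 - 1516t for integer t.
-49582 ≤ 4753 + 10901t ≤ -26570 gives t ∈ [-4, -3], which is 2 values.

2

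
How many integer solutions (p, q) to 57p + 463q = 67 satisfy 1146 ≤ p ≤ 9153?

gcd(463, 57) = 1.
By Bézout, 57*(65) + 463*(-8) = 1.
Particular solution: (188, -23).
General solution: p = 188 + 463t, q = -23 - 57t for integer t.
1146 ≤ 188 + 463t ≤ 9153 gives t ∈ [3, 19], which is 17 values.

17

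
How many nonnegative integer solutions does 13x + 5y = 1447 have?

gcd(13, 5):
  13 = 2·5 + 3
  5 = 1·3 + 2
  3 = 1·2 + 1
  2 = 2·1
so gcd(13, 5) = 1.
Back-substitute for Bézout coefficients:
  1 = 3 - 1·2
  ... = 13·(2) + 5·(-5)
Scale by 1447: one solution is (2894, -7235). Reduce x mod 5: (4, 279).
General: x = 4 + 5t, y = 279 - 13t.
x ≥ 0 ⇒ t ≥ 0; y ≥ 0 ⇒ t ≤ 21. So t ∈ [0, 21]: 22 solutions.

22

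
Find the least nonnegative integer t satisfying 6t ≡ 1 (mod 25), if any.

21

gcd(25, 6):
  25 = 4*6 + 1
  6 = 6*1
so gcd(25, 6) = 1.
1 divides 1, so solutions exist.
Back-substitute for Bézout coefficients:
  1 = 25 - 4*6
  ... = 6*(-4) + 25*(1)
So 6*(-4) ≡ 1 (mod 25); multiply by 1: t ≡ -4 (mod 25).
Smallest nonnegative: t = -4 mod 25 = 21.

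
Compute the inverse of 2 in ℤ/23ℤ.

gcd(23, 2) = 1  (23 = 11×2 + 1, 2 = 2×1).
Back-substituting, 2×(-11) + 23×(1) = 1.
So 2×-11 ≡ 1 (mod 23), and -11 mod 23 = 12.

12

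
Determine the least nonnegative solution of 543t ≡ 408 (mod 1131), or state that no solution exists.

gcd(1131, 543):
  1131 = 2×543 + 45
  543 = 12×45 + 3
  45 = 15×3
so gcd(1131, 543) = 3.
3 divides 408, so solutions exist.
Back-substitute for Bézout coefficients:
  3 = 543 - 12×45
  ... = 543×(25) + 1131×(-12)
So 543×(25) ≡ 3 (mod 1131); multiply by 136: t ≡ 3400 (mod 377).
Smallest nonnegative: t = 3400 mod 377 = 7.

7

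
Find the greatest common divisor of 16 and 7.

gcd(16, 7):
  16 = 2*7 + 2
  7 = 3*2 + 1
  2 = 2*1
so gcd(16, 7) = 1.

1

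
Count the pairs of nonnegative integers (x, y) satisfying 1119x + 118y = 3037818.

gcd(1119, 118) = 1  (1119 = 9×118 + 57, 118 = 2×57 + 4, 57 = 14×4 + 1, 4 = 4×1).
Back-substituting, 1119×(29) + 118×(-275) = 1.
Scale by 3037818: one solution is (88096722, -835399950). Reduce x mod 118: (46, 25308).
General: x = 46 + 118t, y = 25308 - 1119t.
x ≥ 0 ⇒ t ≥ 0; y ≥ 0 ⇒ t ≤ 22. So t ∈ [0, 22]: 23 solutions.

23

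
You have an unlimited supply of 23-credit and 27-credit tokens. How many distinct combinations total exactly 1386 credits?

Need nonnegative integers with 23j + 27k = 1386.
gcd(23, 27) = 1, and 23·(-7) + 27·(6) = 1.
So (j₀, k₀) = (-9702, 8316); general j = -9702 + 27t, k = 8316 - 23t.
j ≥ 0 ⇒ t ≥ 360; k ≥ 0 ⇒ t ≤ 361. That's 2 values of t.

2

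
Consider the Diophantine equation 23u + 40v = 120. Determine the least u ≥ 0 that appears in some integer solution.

0

gcd(40, 23):
  40 = 1×23 + 17
  23 = 1×17 + 6
  17 = 2×6 + 5
  6 = 1×5 + 1
  5 = 5×1
so gcd(40, 23) = 1.
1 divides 120, so solutions exist.
Back-substitute for Bézout coefficients:
  1 = 6 - 1×5
  ... = 23×(7) + 40×(-4)
Scale by 120/1 = 120: (u₀, v₀) = (840, -480).
General solution: u = 840 + 40t, v = -480 - 23t for integer t.
u ≥ 0: smallest is 840 mod 40 = 0 (at t = -21), with v = 3.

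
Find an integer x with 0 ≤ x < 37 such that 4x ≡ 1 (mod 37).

gcd(37, 4) = 1  (37 = 9*4 + 1, 4 = 4*1).
Back-substituting, 4*(-9) + 37*(1) = 1.
So 4*-9 ≡ 1 (mod 37), and -9 mod 37 = 28.

28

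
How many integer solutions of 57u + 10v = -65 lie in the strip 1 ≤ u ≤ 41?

4

gcd(57, 10) = 1.
By Bézout, 57·(3) + 10·(-17) = 1.
Particular solution: (5, -35).
General solution: u = 5 + 10t, v = -35 - 57t for integer t.
1 ≤ 5 + 10t ≤ 41 gives t ∈ [0, 3], which is 4 values.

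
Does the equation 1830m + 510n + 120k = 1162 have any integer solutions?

no

gcd(1830, 510) = 30  (1830 = 3·510 + 300, 510 = 1·300 + 210, 300 = 1·210 + 90, 210 = 2·90 + 30, 90 = 3·30).
gcd(30, 120) = 30.
30 does not divide 1162 (remainder 22), so no integer solutions.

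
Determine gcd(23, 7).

1

gcd(23, 7):
  23 = 3*7 + 2
  7 = 3*2 + 1
  2 = 2*1
so gcd(23, 7) = 1.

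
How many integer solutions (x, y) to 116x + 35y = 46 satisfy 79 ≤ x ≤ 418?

gcd(116, 35) = 1  (116 = 3·35 + 11, 35 = 3·11 + 2, 11 = 5·2 + 1, 2 = 2·1).
Back-substituting, 116·(16) + 35·(-53) = 1.
Scale by 46: particular solution (736, -2438); reduce x mod 35: (1, -2).
General solution: x = 1 + 35t, y = -2 - 116t for integer t.
79 ≤ 1 + 35t ≤ 418 gives t ∈ [3, 11], which is 9 values.

9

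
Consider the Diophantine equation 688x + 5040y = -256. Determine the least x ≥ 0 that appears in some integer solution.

278

gcd(5040, 688) = 16.
16 divides -256, so solutions exist.
By Bézout, 688*(22) + 5040*(-3) = 16.
Scale by -256/16 = -16: (x₀, y₀) = (-352, 48).
General solution: x = -352 + 315t, y = 48 - 43t for integer t.
x ≥ 0: smallest is -352 mod 315 = 278 (at t = 2), with y = -38.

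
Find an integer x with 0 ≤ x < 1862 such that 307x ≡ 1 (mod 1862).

279

gcd(1862, 307) = 1.
By Bézout, 307·(279) + 1862·(-46) = 1.
So 307·279 ≡ 1 (mod 1862), and 279 mod 1862 = 279.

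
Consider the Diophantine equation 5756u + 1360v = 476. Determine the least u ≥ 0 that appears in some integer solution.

221

gcd(5756, 1360) = 4  (5756 = 4×1360 + 316, 1360 = 4×316 + 96, 316 = 3×96 + 28, 96 = 3×28 + 12, 28 = 2×12 + 4, 12 = 3×4).
4 divides 476, so solutions exist.
Back-substituting, 5756×(99) + 1360×(-419) = 4.
Scale by 476/4 = 119: (u₀, v₀) = (11781, -49861).
General solution: u = 11781 + 340t, v = -49861 - 1439t for integer t.
u ≥ 0: smallest is 11781 mod 340 = 221 (at t = -34), with v = -935.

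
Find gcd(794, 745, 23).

gcd(794, 745):
  794 = 1×745 + 49
  745 = 15×49 + 10
  49 = 4×10 + 9
  10 = 1×9 + 1
  9 = 9×1
so gcd(794, 745) = 1.
gcd(1, 23) = 1.

1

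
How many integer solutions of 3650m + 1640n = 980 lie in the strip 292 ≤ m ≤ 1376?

6

gcd(3650, 1640) = 10  (3650 = 2·1640 + 370, 1640 = 4·370 + 160, 370 = 2·160 + 50, 160 = 3·50 + 10, 50 = 5·10).
Back-substituting, 3650·(-31) + 1640·(69) = 10.
Scale by 98: particular solution (-3038, 6762); reduce m mod 164: (78, -173).
General solution: m = 78 + 164t, n = -173 - 365t for integer t.
292 ≤ 78 + 164t ≤ 1376 gives t ∈ [2, 7], which is 6 values.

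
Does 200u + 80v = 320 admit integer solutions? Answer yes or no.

gcd(200, 80) = 40  (200 = 2×80 + 40, 80 = 2×40).
40 divides 320, so integer solutions exist.

yes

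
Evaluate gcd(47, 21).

gcd(47, 21):
  47 = 2×21 + 5
  21 = 4×5 + 1
  5 = 5×1
so gcd(47, 21) = 1.

1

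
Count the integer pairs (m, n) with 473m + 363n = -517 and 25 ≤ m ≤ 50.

1

gcd(473, 363):
  473 = 1×363 + 110
  363 = 3×110 + 33
  110 = 3×33 + 11
  33 = 3×11
so gcd(473, 363) = 11.
Back-substitute for Bézout coefficients:
  11 = 110 - 3×33
  ... = 473×(10) + 363×(-13)
Scale by -47: particular solution (-470, 611); reduce m mod 33: (25, -34).
General solution: m = 25 + 33t, n = -34 - 43t for integer t.
25 ≤ 25 + 33t ≤ 50 gives t ∈ [0, 0], which is 1 value.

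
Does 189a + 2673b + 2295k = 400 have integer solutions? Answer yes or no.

no

gcd(2673, 189) = 27  (2673 = 14×189 + 27, 189 = 7×27).
gcd(27, 2295) = 27.
27 does not divide 400 (remainder 22), so no integer solutions.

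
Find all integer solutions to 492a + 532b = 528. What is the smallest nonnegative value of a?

40

gcd(532, 492):
  532 = 1×492 + 40
  492 = 12×40 + 12
  40 = 3×12 + 4
  12 = 3×4
so gcd(532, 492) = 4.
4 divides 528, so solutions exist.
Back-substitute for Bézout coefficients:
  4 = 40 - 3×12
  ... = 492×(-40) + 532×(37)
Scale by 528/4 = 132: (a₀, b₀) = (-5280, 4884).
General solution: a = -5280 + 133t, b = 4884 - 123t for integer t.
a ≥ 0: smallest is -5280 mod 133 = 40 (at t = 40), with b = -36.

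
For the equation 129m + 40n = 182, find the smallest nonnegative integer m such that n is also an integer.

gcd(129, 40) = 1  (129 = 3·40 + 9, 40 = 4·9 + 4, 9 = 2·4 + 1, 4 = 4·1).
1 divides 182, so solutions exist.
Back-substituting, 129·(9) + 40·(-29) = 1.
Scale by 182/1 = 182: (m₀, n₀) = (1638, -5278).
General solution: m = 1638 + 40t, n = -5278 - 129t for integer t.
m ≥ 0: smallest is 1638 mod 40 = 38 (at t = -40), with n = -118.

38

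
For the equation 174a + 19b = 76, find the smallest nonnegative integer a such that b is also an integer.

0

gcd(174, 19):
  174 = 9*19 + 3
  19 = 6*3 + 1
  3 = 3*1
so gcd(174, 19) = 1.
1 divides 76, so solutions exist.
Back-substitute for Bézout coefficients:
  1 = 19 - 6*3
  ... = 174*(-6) + 19*(55)
Scale by 76/1 = 76: (a₀, b₀) = (-456, 4180).
General solution: a = -456 + 19t, b = 4180 - 174t for integer t.
a ≥ 0: smallest is -456 mod 19 = 0 (at t = 24), with b = 4.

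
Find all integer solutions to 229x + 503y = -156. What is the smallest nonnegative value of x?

74

gcd(503, 229):
  503 = 2×229 + 45
  229 = 5×45 + 4
  45 = 11×4 + 1
  4 = 4×1
so gcd(503, 229) = 1.
1 divides -156, so solutions exist.
Back-substitute for Bézout coefficients:
  1 = 45 - 11×4
  ... = 229×(-123) + 503×(56)
Scale by -156/1 = -156: (x₀, y₀) = (19188, -8736).
General solution: x = 19188 + 503t, y = -8736 - 229t for integer t.
x ≥ 0: smallest is 19188 mod 503 = 74 (at t = -38), with y = -34.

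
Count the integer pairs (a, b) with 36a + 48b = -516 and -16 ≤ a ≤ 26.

10

gcd(48, 36):
  48 = 1×36 + 12
  36 = 3×12
so gcd(48, 36) = 12.
Back-substitute for Bézout coefficients:
  12 = 48 - 1×36
  ... = 36×(-1) + 48×(1)
Scale by -43: particular solution (43, -43); reduce a mod 4: (3, -13).
General solution: a = 3 + 4t, b = -13 - 3t for integer t.
-16 ≤ 3 + 4t ≤ 26 gives t ∈ [-4, 5], which is 10 values.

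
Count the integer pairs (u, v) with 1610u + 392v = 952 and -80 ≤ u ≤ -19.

3

gcd(1610, 392):
  1610 = 4*392 + 42
  392 = 9*42 + 14
  42 = 3*14
so gcd(1610, 392) = 14.
Back-substitute for Bézout coefficients:
  14 = 392 - 9*42
  ... = 1610*(-9) + 392*(37)
Scale by 68: particular solution (-612, 2516); reduce u mod 28: (4, -14).
General solution: u = 4 + 28t, v = -14 - 115t for integer t.
-80 ≤ 4 + 28t ≤ -19 gives t ∈ [-3, -1], which is 3 values.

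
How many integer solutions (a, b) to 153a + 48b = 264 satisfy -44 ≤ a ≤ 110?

gcd(153, 48) = 3  (153 = 3·48 + 9, 48 = 5·9 + 3, 9 = 3·3).
Back-substituting, 153·(-5) + 48·(16) = 3.
Scale by 88: particular solution (-440, 1408); reduce a mod 16: (8, -20).
General solution: a = 8 + 16t, b = -20 - 51t for integer t.
-44 ≤ 8 + 16t ≤ 110 gives t ∈ [-3, 6], which is 10 values.

10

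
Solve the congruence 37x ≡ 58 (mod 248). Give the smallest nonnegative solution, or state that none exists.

82

gcd(248, 37):
  248 = 6·37 + 26
  37 = 1·26 + 11
  26 = 2·11 + 4
  11 = 2·4 + 3
  4 = 1·3 + 1
  3 = 3·1
so gcd(248, 37) = 1.
1 divides 58, so solutions exist.
Back-substitute for Bézout coefficients:
  1 = 4 - 1·3
  ... = 37·(-67) + 248·(10)
So 37·(-67) ≡ 1 (mod 248); multiply by 58: x ≡ -3886 (mod 248).
Smallest nonnegative: x = -3886 mod 248 = 82.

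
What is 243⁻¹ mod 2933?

1207

gcd(2933, 243):
  2933 = 12×243 + 17
  243 = 14×17 + 5
  17 = 3×5 + 2
  5 = 2×2 + 1
  2 = 2×1
so gcd(2933, 243) = 1.
Back-substitute for Bézout coefficients:
  1 = 5 - 2×2
  ... = 243×(1207) + 2933×(-100)
So 243×1207 ≡ 1 (mod 2933), and 1207 mod 2933 = 1207.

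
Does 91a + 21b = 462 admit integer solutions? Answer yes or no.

gcd(91, 21) = 7.
7 divides 462, so integer solutions exist.

yes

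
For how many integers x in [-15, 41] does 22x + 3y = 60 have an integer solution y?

gcd(22, 3):
  22 = 7×3 + 1
  3 = 3×1
so gcd(22, 3) = 1.
Back-substitute for Bézout coefficients:
  1 = 22 - 7×3
  ... = 22×(1) + 3×(-7)
Scale by 60: particular solution (60, -420); reduce x mod 3: (0, 20).
General solution: x = 0 + 3t, y = 20 - 22t for integer t.
-15 ≤ 0 + 3t ≤ 41 gives t ∈ [-5, 13], which is 19 values.

19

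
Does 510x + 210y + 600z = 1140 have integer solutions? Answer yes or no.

gcd(510, 210) = 30.
gcd(30, 600) = 30.
30 divides 1140, so integer solutions exist.

yes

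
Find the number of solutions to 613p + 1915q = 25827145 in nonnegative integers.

gcd(1915, 613) = 1.
By Bézout, 613*(-378) + 1915*(121) = 1.
One solution: (1530, 12997).
General: p = 1530 + 1915t, q = 12997 - 613t.
p ≥ 0 ⇒ t ≥ 0; q ≥ 0 ⇒ t ≤ 21. So t ∈ [0, 21]: 22 solutions.

22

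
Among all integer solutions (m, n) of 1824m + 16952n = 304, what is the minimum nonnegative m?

gcd(16952, 1824):
  16952 = 9×1824 + 536
  1824 = 3×536 + 216
  536 = 2×216 + 104
  216 = 2×104 + 8
  104 = 13×8
so gcd(16952, 1824) = 8.
8 divides 304, so solutions exist.
Back-substitute for Bézout coefficients:
  8 = 216 - 2×104
  ... = 1824×(158) + 16952×(-17)
Scale by 304/8 = 38: (m₀, n₀) = (6004, -646).
General solution: m = 6004 + 2119t, n = -646 - 228t for integer t.
m ≥ 0: smallest is 6004 mod 2119 = 1766 (at t = -2), with n = -190.

1766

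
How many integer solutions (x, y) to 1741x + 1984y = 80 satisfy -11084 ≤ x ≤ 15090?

gcd(1984, 1741) = 1  (1984 = 1*1741 + 243, 1741 = 7*243 + 40, 243 = 6*40 + 3, 40 = 13*3 + 1, 3 = 3*1).
Back-substituting, 1741*(645) + 1984*(-566) = 1.
Scale by 80: particular solution (51600, -45280); reduce x mod 1984: (16, -14).
General solution: x = 16 + 1984t, y = -14 - 1741t for integer t.
-11084 ≤ 16 + 1984t ≤ 15090 gives t ∈ [-5, 7], which is 13 values.

13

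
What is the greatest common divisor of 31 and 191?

gcd(191, 31):
  191 = 6*31 + 5
  31 = 6*5 + 1
  5 = 5*1
so gcd(191, 31) = 1.

1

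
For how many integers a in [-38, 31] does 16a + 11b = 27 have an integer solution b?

6

gcd(16, 11) = 1  (16 = 1·11 + 5, 11 = 2·5 + 1, 5 = 5·1).
Back-substituting, 16·(-2) + 11·(3) = 1.
Scale by 27: particular solution (-54, 81); reduce a mod 11: (1, 1).
General solution: a = 1 + 11t, b = 1 - 16t for integer t.
-38 ≤ 1 + 11t ≤ 31 gives t ∈ [-3, 2], which is 6 values.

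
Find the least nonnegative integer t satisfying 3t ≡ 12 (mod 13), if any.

gcd(13, 3) = 1  (13 = 4×3 + 1, 3 = 3×1).
1 divides 12, so solutions exist.
Back-substituting, 3×(-4) + 13×(1) = 1.
So 3×(-4) ≡ 1 (mod 13); multiply by 12: t ≡ -48 (mod 13).
Smallest nonnegative: t = -48 mod 13 = 4.

4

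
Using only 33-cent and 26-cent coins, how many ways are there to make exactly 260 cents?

1

Need nonnegative integers with 33j + 26k = 260.
gcd(33, 26) = 1, and 33·(-11) + 26·(14) = 1.
So (j₀, k₀) = (-2860, 3640); general j = -2860 + 26t, k = 3640 - 33t.
j ≥ 0 ⇒ t ≥ 110; k ≥ 0 ⇒ t ≤ 110. That's 1 value of t.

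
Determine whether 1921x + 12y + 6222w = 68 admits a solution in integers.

yes

gcd(1921, 12) = 1.
gcd(1, 6222) = 1.
1 divides 68, so integer solutions exist.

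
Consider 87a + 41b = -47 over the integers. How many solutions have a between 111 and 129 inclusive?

gcd(87, 41) = 1  (87 = 2×41 + 5, 41 = 8×5 + 1, 5 = 5×1).
Back-substituting, 87×(-8) + 41×(17) = 1.
Scale by -47: particular solution (376, -799); reduce a mod 41: (7, -16).
General solution: a = 7 + 41t, b = -16 - 87t for integer t.
111 ≤ 7 + 41t ≤ 129 gives t ∈ [3, 2], which is 0 values.

0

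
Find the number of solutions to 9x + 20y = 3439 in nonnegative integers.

19

gcd(20, 9):
  20 = 2×9 + 2
  9 = 4×2 + 1
  2 = 2×1
so gcd(20, 9) = 1.
Back-substitute for Bézout coefficients:
  1 = 9 - 4×2
  ... = 9×(9) + 20×(-4)
Scale by 3439: one solution is (30951, -13756). Reduce x mod 20: (11, 167).
General: x = 11 + 20t, y = 167 - 9t.
x ≥ 0 ⇒ t ≥ 0; y ≥ 0 ⇒ t ≤ 18. So t ∈ [0, 18]: 19 solutions.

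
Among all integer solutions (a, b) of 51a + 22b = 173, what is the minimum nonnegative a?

gcd(51, 22):
  51 = 2×22 + 7
  22 = 3×7 + 1
  7 = 7×1
so gcd(51, 22) = 1.
1 divides 173, so solutions exist.
Back-substitute for Bézout coefficients:
  1 = 22 - 3×7
  ... = 51×(-3) + 22×(7)
Scale by 173/1 = 173: (a₀, b₀) = (-519, 1211).
General solution: a = -519 + 22t, b = 1211 - 51t for integer t.
a ≥ 0: smallest is -519 mod 22 = 9 (at t = 24), with b = -13.

9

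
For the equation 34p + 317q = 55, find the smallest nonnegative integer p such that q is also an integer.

272

gcd(317, 34) = 1.
1 divides 55, so solutions exist.
By Bézout, 34×(28) + 317×(-3) = 1.
Scale by 55/1 = 55: (p₀, q₀) = (1540, -165).
General solution: p = 1540 + 317t, q = -165 - 34t for integer t.
p ≥ 0: smallest is 1540 mod 317 = 272 (at t = -4), with q = -29.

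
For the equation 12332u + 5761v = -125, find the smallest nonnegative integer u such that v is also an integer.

gcd(12332, 5761):
  12332 = 2*5761 + 810
  5761 = 7*810 + 91
  810 = 8*91 + 82
  91 = 1*82 + 9
  82 = 9*9 + 1
  9 = 9*1
so gcd(12332, 5761) = 1.
1 divides -125, so solutions exist.
Back-substitute for Bézout coefficients:
  1 = 82 - 9*9
  ... = 12332*(633) + 5761*(-1355)
Scale by -125/1 = -125: (u₀, v₀) = (-79125, 169375).
General solution: u = -79125 + 5761t, v = 169375 - 12332t for integer t.
u ≥ 0: smallest is -79125 mod 5761 = 1529 (at t = 14), with v = -3273.

1529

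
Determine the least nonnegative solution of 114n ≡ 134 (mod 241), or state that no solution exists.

35

gcd(241, 114):
  241 = 2·114 + 13
  114 = 8·13 + 10
  13 = 1·10 + 3
  10 = 3·3 + 1
  3 = 3·1
so gcd(241, 114) = 1.
1 divides 134, so solutions exist.
Back-substitute for Bézout coefficients:
  1 = 10 - 3·3
  ... = 114·(74) + 241·(-35)
So 114·(74) ≡ 1 (mod 241); multiply by 134: n ≡ 9916 (mod 241).
Smallest nonnegative: n = 9916 mod 241 = 35.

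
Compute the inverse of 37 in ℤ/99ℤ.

gcd(99, 37):
  99 = 2*37 + 25
  37 = 1*25 + 12
  25 = 2*12 + 1
  12 = 12*1
so gcd(99, 37) = 1.
Back-substitute for Bézout coefficients:
  1 = 25 - 2*12
  ... = 37*(-8) + 99*(3)
So 37*-8 ≡ 1 (mod 99), and -8 mod 99 = 91.

91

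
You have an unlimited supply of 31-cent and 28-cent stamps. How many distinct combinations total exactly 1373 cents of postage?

1

Need nonnegative integers with 31j + 28k = 1373.
gcd(31, 28) = 1, and 31·(-9) + 28·(10) = 1.
So (j₀, k₀) = (-12357, 13730); general j = -12357 + 28t, k = 13730 - 31t.
j ≥ 0 ⇒ t ≥ 442; k ≥ 0 ⇒ t ≤ 442. That's 1 value of t.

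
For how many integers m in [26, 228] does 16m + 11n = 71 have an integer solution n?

gcd(16, 11) = 1.
By Bézout, 16×(-2) + 11×(3) = 1.
Particular solution: (1, 5).
General solution: m = 1 + 11t, n = 5 - 16t for integer t.
26 ≤ 1 + 11t ≤ 228 gives t ∈ [3, 20], which is 18 values.

18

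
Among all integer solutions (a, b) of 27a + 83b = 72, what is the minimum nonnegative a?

gcd(83, 27) = 1  (83 = 3·27 + 2, 27 = 13·2 + 1, 2 = 2·1).
1 divides 72, so solutions exist.
Back-substituting, 27·(40) + 83·(-13) = 1.
Scale by 72/1 = 72: (a₀, b₀) = (2880, -936).
General solution: a = 2880 + 83t, b = -936 - 27t for integer t.
a ≥ 0: smallest is 2880 mod 83 = 58 (at t = -34), with b = -18.

58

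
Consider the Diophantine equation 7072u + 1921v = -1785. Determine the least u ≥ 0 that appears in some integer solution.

gcd(7072, 1921) = 17  (7072 = 3*1921 + 1309, 1921 = 1*1309 + 612, 1309 = 2*612 + 85, 612 = 7*85 + 17, 85 = 5*17).
17 divides -1785, so solutions exist.
Back-substituting, 7072*(-22) + 1921*(81) = 17.
Scale by -1785/17 = -105: (u₀, v₀) = (2310, -8505).
General solution: u = 2310 + 113t, v = -8505 - 416t for integer t.
u ≥ 0: smallest is 2310 mod 113 = 50 (at t = -20), with v = -185.

50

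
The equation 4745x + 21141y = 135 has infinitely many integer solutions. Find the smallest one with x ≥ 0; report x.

gcd(21141, 4745) = 1  (21141 = 4*4745 + 2161, 4745 = 2*2161 + 423, 2161 = 5*423 + 46, 423 = 9*46 + 9, 46 = 5*9 + 1, 9 = 9*1).
1 divides 135, so solutions exist.
Back-substituting, 4745*(-2299) + 21141*(516) = 1.
Scale by 135/1 = 135: (x₀, y₀) = (-310365, 69660).
General solution: x = -310365 + 21141t, y = 69660 - 4745t for integer t.
x ≥ 0: smallest is -310365 mod 21141 = 6750 (at t = 15), with y = -1515.

6750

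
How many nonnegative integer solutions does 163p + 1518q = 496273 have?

2

gcd(1518, 163):
  1518 = 9·163 + 51
  163 = 3·51 + 10
  51 = 5·10 + 1
  10 = 10·1
so gcd(1518, 163) = 1.
Back-substitute for Bézout coefficients:
  1 = 51 - 5·10
  ... = 163·(-149) + 1518·(16)
Scale by 496273: one solution is (-73944677, 7940368). Reduce p mod 1518: (139, 312).
General: p = 139 + 1518t, q = 312 - 163t.
p ≥ 0 ⇒ t ≥ 0; q ≥ 0 ⇒ t ≤ 1. So t ∈ [0, 1]: 2 solutions.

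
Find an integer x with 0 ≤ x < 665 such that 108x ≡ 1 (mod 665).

gcd(665, 108):
  665 = 6*108 + 17
  108 = 6*17 + 6
  17 = 2*6 + 5
  6 = 1*5 + 1
  5 = 5*1
so gcd(665, 108) = 1.
Back-substitute for Bézout coefficients:
  1 = 6 - 1*5
  ... = 108*(117) + 665*(-19)
So 108*117 ≡ 1 (mod 665), and 117 mod 665 = 117.

117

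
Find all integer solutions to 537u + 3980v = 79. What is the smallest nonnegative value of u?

gcd(3980, 537):
  3980 = 7*537 + 221
  537 = 2*221 + 95
  221 = 2*95 + 31
  95 = 3*31 + 2
  31 = 15*2 + 1
  2 = 2*1
so gcd(3980, 537) = 1.
1 divides 79, so solutions exist.
Back-substitute for Bézout coefficients:
  1 = 31 - 15*2
  ... = 537*(-1927) + 3980*(260)
Scale by 79/1 = 79: (u₀, v₀) = (-152233, 20540).
General solution: u = -152233 + 3980t, v = 20540 - 537t for integer t.
u ≥ 0: smallest is -152233 mod 3980 = 2987 (at t = 39), with v = -403.

2987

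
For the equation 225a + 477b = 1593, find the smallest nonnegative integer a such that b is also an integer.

gcd(477, 225):
  477 = 2×225 + 27
  225 = 8×27 + 9
  27 = 3×9
so gcd(477, 225) = 9.
9 divides 1593, so solutions exist.
Back-substitute for Bézout coefficients:
  9 = 225 - 8×27
  ... = 225×(17) + 477×(-8)
Scale by 1593/9 = 177: (a₀, b₀) = (3009, -1416).
General solution: a = 3009 + 53t, b = -1416 - 25t for integer t.
a ≥ 0: smallest is 3009 mod 53 = 41 (at t = -56), with b = -16.

41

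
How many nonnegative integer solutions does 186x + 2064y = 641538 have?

10

gcd(2064, 186):
  2064 = 11*186 + 18
  186 = 10*18 + 6
  18 = 3*6
so gcd(2064, 186) = 6.
Back-substitute for Bézout coefficients:
  6 = 186 - 10*18
  ... = 186*(111) + 2064*(-10)
Scale by 106923: one solution is (11868453, -1069230). Reduce x mod 344: (109, 301).
General: x = 109 + 344t, y = 301 - 31t.
x ≥ 0 ⇒ t ≥ 0; y ≥ 0 ⇒ t ≤ 9. So t ∈ [0, 9]: 10 solutions.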